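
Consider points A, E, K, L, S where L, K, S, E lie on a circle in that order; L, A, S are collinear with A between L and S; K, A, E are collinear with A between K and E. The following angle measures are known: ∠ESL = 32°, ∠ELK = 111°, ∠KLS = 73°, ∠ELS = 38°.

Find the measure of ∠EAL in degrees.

1. ∠EKL = 32°  [same arc LE]
2. ∠KEL = 37°  [△LKE]
3. ∠EAL = 105°  [△LAE]

∠EAL = 105°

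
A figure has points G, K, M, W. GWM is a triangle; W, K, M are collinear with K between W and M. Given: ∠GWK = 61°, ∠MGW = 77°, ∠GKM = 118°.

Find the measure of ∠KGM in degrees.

∠KGM = 20°

1. ∠GWM = 61°  [K on ray WM]
2. ∠GMW = 42°  [△GWM]
3. ∠GMK = 42°  [K on ray MW]
4. ∠KGM = 20°  [△GKM]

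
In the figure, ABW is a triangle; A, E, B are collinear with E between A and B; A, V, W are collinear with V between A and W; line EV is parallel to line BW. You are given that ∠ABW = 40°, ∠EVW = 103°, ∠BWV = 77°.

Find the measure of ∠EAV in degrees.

∠EAV = 63°

1. ∠AEV = 40°  [EV∥BW, corresponding at E]
2. ∠AVE = 77°  [linear pair at V on AW]
3. ∠EAV = 63°  [△AEV]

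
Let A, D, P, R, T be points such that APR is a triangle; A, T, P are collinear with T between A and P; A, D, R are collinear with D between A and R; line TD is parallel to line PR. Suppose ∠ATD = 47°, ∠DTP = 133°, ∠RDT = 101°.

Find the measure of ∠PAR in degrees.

1. ∠ADT = 79°  [linear pair at D on AR]
2. ∠DAT = 54°  [△ATD]
3. ∠PAR = 54°  [T on AP, D on AR]

∠PAR = 54°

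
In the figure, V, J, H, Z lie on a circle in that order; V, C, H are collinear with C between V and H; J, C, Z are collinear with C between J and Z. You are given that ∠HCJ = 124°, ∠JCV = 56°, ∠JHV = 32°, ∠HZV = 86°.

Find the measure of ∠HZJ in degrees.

1. ∠HJV = 94°  [cyclic VJHZ, opposite ∠J+∠Z]
2. ∠HVJ = 54°  [△VJH]
3. ∠HZJ = 54°  [same arc JH]

∠HZJ = 54°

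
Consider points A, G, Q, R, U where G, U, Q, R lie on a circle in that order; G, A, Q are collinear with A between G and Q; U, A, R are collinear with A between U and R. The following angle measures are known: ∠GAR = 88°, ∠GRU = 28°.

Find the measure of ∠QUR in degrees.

1. ∠QAU = 88°  [vertical angles at A]
2. ∠GQU = 28°  [same arc GU]
3. ∠QUR = 64°  [△UAQ]

∠QUR = 64°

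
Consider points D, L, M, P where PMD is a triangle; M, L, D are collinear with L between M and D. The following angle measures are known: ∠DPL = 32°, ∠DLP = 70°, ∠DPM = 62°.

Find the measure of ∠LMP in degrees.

1. ∠LDP = 78°  [△PLD]
2. ∠MDP = 78°  [L on ray DM]
3. ∠DMP = 40°  [△PMD]
4. ∠LMP = 40°  [L on ray MD]

∠LMP = 40°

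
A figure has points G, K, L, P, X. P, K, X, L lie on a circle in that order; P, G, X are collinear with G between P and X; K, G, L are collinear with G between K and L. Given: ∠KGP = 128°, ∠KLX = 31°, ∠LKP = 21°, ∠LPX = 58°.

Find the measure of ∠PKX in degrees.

∠PKX = 79°

1. ∠KGX = 52°  [linear pair at G on PX]
2. ∠KPX = 31°  [△PGK]
3. ∠LKX = 58°  [same arc XL]
4. ∠KXP = 70°  [△KGX]
5. ∠PKX = 79°  [△PKX]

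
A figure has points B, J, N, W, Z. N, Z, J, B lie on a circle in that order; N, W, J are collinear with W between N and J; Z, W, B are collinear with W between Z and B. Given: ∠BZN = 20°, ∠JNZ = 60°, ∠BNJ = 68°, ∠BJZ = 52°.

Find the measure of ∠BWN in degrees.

∠BWN = 80°

1. ∠BJN = 20°  [same arc NB]
2. ∠JBZ = 60°  [same arc ZJ]
3. ∠BWJ = 100°  [△JWB]
4. ∠BWN = 80°  [linear pair at W on NJ]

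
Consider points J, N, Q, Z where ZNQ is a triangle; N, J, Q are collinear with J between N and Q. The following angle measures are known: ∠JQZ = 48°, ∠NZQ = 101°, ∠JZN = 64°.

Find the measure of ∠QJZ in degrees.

1. ∠NQZ = 48°  [J on ray QN]
2. ∠QNZ = 31°  [△ZNQ]
3. ∠JNZ = 31°  [J on ray NQ]
4. ∠NJZ = 85°  [△ZNJ]
5. ∠QJZ = 95°  [linear pair at J on NQ]

∠QJZ = 95°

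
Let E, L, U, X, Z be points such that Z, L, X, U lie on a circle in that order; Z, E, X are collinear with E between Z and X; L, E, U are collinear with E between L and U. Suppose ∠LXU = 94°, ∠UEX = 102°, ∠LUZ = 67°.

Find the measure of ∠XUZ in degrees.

∠XUZ = 118°

1. ∠LZU = 86°  [cyclic ZLXU, opposite ∠Z+∠X]
2. ∠UEZ = 78°  [linear pair at E on ZX]
3. ∠ULZ = 27°  [△ZLU]
4. ∠UZX = 35°  [△ZEU]
5. ∠UXZ = 27°  [same arc ZU]
6. ∠XUZ = 118°  [△ZXU]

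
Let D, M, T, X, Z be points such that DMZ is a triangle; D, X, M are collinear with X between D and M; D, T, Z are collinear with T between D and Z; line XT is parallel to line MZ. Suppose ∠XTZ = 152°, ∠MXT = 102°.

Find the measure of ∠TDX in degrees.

∠TDX = 74°

1. ∠DTX = 28°  [linear pair at T on DZ]
2. ∠DXT = 78°  [linear pair at X on DM]
3. ∠TDX = 74°  [△DXT]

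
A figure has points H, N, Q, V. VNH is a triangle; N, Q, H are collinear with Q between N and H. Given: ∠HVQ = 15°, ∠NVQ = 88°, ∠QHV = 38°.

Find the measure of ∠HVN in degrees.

∠HVN = 103°

1. ∠HQV = 127°  [△VQH]
2. ∠NHV = 38°  [Q on ray HN]
3. ∠NQV = 53°  [linear pair at Q on NH]
4. ∠QNV = 39°  [△VNQ]
5. ∠HNV = 39°  [Q on ray NH]
6. ∠HVN = 103°  [△VNH]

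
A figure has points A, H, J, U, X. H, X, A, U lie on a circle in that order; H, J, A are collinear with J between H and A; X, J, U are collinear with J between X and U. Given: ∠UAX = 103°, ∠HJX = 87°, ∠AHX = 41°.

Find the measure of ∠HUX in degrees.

1. ∠UHX = 77°  [cyclic HXAU, opposite ∠H+∠A]
2. ∠HXU = 52°  [△HJX]
3. ∠HUX = 51°  [△HXU]

∠HUX = 51°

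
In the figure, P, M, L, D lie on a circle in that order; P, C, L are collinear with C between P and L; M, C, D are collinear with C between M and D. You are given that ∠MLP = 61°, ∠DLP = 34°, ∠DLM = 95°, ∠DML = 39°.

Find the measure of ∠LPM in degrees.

∠LPM = 46°

1. ∠LCM = 80°  [△MCL]
2. ∠DMP = 34°  [same arc PD]
3. ∠MCP = 100°  [linear pair at C on PL]
4. ∠LPM = 46°  [△PCM]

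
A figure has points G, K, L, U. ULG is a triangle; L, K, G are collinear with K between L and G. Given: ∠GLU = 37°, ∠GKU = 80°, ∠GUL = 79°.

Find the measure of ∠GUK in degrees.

∠GUK = 36°

1. ∠LGU = 64°  [△ULG]
2. ∠KGU = 64°  [K on ray GL]
3. ∠GUK = 36°  [△UKG]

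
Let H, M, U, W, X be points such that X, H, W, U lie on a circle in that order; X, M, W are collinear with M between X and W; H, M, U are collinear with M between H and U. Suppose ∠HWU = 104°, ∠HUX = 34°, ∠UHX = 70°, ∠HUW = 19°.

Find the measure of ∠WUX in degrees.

1. ∠UHW = 57°  [△HWU]
2. ∠UWX = 70°  [same arc XU]
3. ∠UXW = 57°  [same arc WU]
4. ∠WUX = 53°  [△XWU]

∠WUX = 53°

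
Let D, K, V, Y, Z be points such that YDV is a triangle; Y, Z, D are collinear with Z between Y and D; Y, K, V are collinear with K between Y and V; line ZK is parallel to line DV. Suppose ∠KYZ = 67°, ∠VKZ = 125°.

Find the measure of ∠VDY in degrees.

1. ∠YKZ = 55°  [linear pair at K on YV]
2. ∠KZY = 58°  [△YZK]
3. ∠VDY = 58°  [ZK∥DV, corresponding at Z]

∠VDY = 58°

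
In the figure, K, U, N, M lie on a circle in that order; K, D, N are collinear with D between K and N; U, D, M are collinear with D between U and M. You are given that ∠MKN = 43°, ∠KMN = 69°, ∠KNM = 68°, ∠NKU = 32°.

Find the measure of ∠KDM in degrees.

1. ∠MUN = 43°  [same arc NM]
2. ∠KUN = 111°  [cyclic KUNM, opposite ∠U+∠M]
3. ∠KNU = 37°  [△KUN]
4. ∠NDU = 100°  [△UDN]
5. ∠KDM = 100°  [vertical angles at D]

∠KDM = 100°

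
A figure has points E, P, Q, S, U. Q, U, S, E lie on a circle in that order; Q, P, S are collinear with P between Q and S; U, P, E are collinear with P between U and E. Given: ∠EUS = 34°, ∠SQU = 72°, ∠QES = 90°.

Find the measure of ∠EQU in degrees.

∠EQU = 106°

1. ∠SEU = 72°  [same arc US]
2. ∠ESU = 74°  [△USE]
3. ∠EQU = 106°  [cyclic QUSE, opposite ∠Q+∠S]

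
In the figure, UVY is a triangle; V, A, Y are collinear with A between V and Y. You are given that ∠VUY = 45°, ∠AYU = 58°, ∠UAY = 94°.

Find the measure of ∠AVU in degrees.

1. ∠UYV = 58°  [A on ray YV]
2. ∠UVY = 77°  [△UVY]
3. ∠AVU = 77°  [A on ray VY]

∠AVU = 77°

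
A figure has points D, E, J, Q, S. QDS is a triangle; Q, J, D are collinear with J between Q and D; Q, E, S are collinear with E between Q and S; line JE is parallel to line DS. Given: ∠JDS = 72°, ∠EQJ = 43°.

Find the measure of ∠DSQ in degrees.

1. ∠QDS = 72°  [J on ray DQ]
2. ∠DQS = 43°  [J on QD, E on QS]
3. ∠DSQ = 65°  [△QDS]

∠DSQ = 65°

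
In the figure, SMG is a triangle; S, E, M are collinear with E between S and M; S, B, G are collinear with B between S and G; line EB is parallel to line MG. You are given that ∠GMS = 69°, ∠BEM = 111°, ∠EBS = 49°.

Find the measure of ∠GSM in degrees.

∠GSM = 62°

1. ∠BES = 69°  [EB∥MG, corresponding at E]
2. ∠BSE = 62°  [△SEB]
3. ∠GSM = 62°  [E on SM, B on SG]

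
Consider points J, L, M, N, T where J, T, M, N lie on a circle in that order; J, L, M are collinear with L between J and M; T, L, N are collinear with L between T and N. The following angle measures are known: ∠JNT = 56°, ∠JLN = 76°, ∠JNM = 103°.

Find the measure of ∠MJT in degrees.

∠MJT = 47°

1. ∠JMT = 56°  [same arc JT]
2. ∠JTM = 77°  [cyclic JTMN, opposite ∠T+∠N]
3. ∠MJT = 47°  [△JTM]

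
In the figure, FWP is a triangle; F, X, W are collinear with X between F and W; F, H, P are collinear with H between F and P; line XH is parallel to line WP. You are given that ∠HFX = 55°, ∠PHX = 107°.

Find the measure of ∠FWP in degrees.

1. ∠FHX = 73°  [linear pair at H on FP]
2. ∠FXH = 52°  [△FXH]
3. ∠FWP = 52°  [XH∥WP, corresponding at X]

∠FWP = 52°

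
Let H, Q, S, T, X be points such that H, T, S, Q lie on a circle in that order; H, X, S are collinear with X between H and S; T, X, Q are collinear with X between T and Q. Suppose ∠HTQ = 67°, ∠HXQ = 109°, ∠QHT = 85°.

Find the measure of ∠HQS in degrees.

∠HQS = 70°

1. ∠HSQ = 67°  [same arc HQ]
2. ∠HQT = 28°  [△HTQ]
3. ∠QHS = 43°  [△HXQ]
4. ∠HQS = 70°  [△HSQ]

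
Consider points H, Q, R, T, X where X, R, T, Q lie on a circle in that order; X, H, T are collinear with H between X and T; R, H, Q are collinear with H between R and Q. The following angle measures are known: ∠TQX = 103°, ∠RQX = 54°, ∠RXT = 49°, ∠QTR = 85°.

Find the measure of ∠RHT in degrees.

1. ∠RTX = 54°  [same arc XR]
2. ∠RQT = 49°  [same arc RT]
3. ∠QRT = 46°  [△RTQ]
4. ∠RHT = 80°  [△RHT]

∠RHT = 80°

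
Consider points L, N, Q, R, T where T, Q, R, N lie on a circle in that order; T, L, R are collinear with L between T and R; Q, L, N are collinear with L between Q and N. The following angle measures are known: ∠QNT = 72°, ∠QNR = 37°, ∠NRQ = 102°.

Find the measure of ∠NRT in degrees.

∠NRT = 30°

1. ∠QRT = 72°  [same arc TQ]
2. ∠QTR = 37°  [same arc QR]
3. ∠NQR = 41°  [△QRN]
4. ∠RQT = 71°  [△TQR]
5. ∠NTR = 41°  [same arc RN]
6. ∠RNT = 109°  [cyclic TQRN, opposite ∠Q+∠N]
7. ∠NRT = 30°  [△TRN]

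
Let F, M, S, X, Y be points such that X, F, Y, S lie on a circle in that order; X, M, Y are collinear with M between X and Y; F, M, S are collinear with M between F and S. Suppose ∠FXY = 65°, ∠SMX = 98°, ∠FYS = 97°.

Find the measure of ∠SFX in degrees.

∠SFX = 33°

1. ∠FSY = 65°  [same arc FY]
2. ∠SMY = 82°  [linear pair at M on XY]
3. ∠SYX = 33°  [△YMS]
4. ∠SFX = 33°  [same arc XS]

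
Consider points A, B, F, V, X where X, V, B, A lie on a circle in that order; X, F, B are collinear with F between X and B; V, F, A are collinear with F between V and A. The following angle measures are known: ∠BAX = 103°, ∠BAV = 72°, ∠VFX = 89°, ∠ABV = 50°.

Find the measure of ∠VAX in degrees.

∠VAX = 31°

1. ∠BXV = 72°  [same arc VB]
2. ∠AVX = 19°  [△XFV]
3. ∠AXV = 130°  [cyclic XVBA, opposite ∠X+∠B]
4. ∠VAX = 31°  [△XVA]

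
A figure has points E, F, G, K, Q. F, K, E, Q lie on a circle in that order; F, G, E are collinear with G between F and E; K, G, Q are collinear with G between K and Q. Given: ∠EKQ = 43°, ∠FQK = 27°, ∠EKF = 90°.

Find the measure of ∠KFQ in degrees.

∠KFQ = 106°

1. ∠EFQ = 43°  [same arc EQ]
2. ∠EQF = 90°  [cyclic FKEQ, opposite ∠K+∠Q]
3. ∠FEQ = 47°  [△FEQ]
4. ∠FKQ = 47°  [same arc FQ]
5. ∠KFQ = 106°  [△FKQ]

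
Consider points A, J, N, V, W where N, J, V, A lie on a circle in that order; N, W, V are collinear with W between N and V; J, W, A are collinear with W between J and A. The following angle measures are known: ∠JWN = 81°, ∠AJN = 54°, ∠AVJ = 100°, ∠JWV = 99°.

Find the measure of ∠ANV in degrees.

∠ANV = 35°

1. ∠ANJ = 80°  [cyclic NJVA, opposite ∠N+∠V]
2. ∠AWN = 99°  [vertical angles at W]
3. ∠JAN = 46°  [△NJA]
4. ∠ANV = 35°  [△NWA]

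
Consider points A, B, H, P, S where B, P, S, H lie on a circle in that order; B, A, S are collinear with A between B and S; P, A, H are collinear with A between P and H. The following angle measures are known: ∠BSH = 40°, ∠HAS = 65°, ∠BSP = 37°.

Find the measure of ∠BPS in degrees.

∠BPS = 68°

1. ∠BPH = 40°  [same arc BH]
2. ∠BAP = 65°  [vertical angles at A]
3. ∠PBS = 75°  [△BAP]
4. ∠BPS = 68°  [△BPS]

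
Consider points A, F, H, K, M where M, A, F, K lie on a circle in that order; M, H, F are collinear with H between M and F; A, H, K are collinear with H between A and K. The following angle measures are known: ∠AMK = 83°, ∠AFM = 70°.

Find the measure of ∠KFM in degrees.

∠KFM = 27°

1. ∠AKM = 70°  [same arc MA]
2. ∠KAM = 27°  [△MAK]
3. ∠KFM = 27°  [same arc MK]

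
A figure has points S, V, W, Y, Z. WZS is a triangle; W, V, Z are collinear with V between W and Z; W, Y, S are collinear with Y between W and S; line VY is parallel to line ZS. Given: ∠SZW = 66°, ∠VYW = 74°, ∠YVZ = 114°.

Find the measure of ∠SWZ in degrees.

1. ∠WVY = 66°  [VY∥ZS, corresponding at V]
2. ∠VWY = 40°  [△WVY]
3. ∠SWZ = 40°  [V on WZ, Y on WS]

∠SWZ = 40°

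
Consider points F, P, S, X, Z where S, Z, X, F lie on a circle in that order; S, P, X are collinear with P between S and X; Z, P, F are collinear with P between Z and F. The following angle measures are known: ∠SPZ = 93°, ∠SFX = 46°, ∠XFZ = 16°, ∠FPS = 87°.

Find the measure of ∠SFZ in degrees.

1. ∠SZX = 134°  [cyclic SZXF, opposite ∠Z+∠F]
2. ∠XSZ = 16°  [same arc ZX]
3. ∠SXZ = 30°  [△SZX]
4. ∠SFZ = 30°  [same arc SZ]

∠SFZ = 30°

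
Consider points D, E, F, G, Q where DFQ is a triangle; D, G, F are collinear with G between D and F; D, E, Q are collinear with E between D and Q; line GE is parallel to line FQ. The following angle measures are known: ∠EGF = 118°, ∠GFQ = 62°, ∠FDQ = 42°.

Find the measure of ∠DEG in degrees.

∠DEG = 76°

1. ∠DGE = 62°  [linear pair at G on DF]
2. ∠EDG = 42°  [G on DF, E on DQ]
3. ∠DEG = 76°  [△DGE]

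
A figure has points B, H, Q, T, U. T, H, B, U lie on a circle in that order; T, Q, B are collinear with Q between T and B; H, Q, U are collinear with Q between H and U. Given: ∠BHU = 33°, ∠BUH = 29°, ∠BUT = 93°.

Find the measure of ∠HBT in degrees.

∠HBT = 64°

1. ∠BTH = 29°  [same arc HB]
2. ∠BHT = 87°  [cyclic THBU, opposite ∠H+∠U]
3. ∠HBT = 64°  [△THB]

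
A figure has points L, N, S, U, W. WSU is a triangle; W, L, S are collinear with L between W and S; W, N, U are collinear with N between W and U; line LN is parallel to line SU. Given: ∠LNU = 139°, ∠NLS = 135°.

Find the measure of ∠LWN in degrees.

1. ∠LNW = 41°  [linear pair at N on WU]
2. ∠NLW = 45°  [linear pair at L on WS]
3. ∠LWN = 94°  [△WLN]

∠LWN = 94°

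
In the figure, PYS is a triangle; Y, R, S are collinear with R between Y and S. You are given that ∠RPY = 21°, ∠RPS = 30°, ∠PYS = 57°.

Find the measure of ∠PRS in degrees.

1. ∠PYR = 57°  [R on ray YS]
2. ∠PRY = 102°  [△PYR]
3. ∠PRS = 78°  [linear pair at R on YS]

∠PRS = 78°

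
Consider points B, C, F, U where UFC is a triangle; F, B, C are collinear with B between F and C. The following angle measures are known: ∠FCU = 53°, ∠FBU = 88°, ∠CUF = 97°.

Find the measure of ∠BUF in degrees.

1. ∠CFU = 30°  [△UFC]
2. ∠BFU = 30°  [B on ray FC]
3. ∠BUF = 62°  [△UFB]

∠BUF = 62°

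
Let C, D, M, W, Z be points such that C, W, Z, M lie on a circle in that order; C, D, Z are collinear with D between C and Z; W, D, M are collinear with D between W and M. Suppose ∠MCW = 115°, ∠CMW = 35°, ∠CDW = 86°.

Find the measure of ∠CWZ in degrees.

∠CWZ = 81°

1. ∠CWM = 30°  [△CWM]
2. ∠CZW = 35°  [same arc CW]
3. ∠WCZ = 64°  [△CDW]
4. ∠CWZ = 81°  [△CWZ]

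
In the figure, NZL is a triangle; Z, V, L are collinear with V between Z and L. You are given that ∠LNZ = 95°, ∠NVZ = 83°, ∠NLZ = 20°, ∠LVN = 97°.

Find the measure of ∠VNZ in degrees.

∠VNZ = 32°

1. ∠LZN = 65°  [△NZL]
2. ∠NZV = 65°  [V on ray ZL]
3. ∠VNZ = 32°  [△NZV]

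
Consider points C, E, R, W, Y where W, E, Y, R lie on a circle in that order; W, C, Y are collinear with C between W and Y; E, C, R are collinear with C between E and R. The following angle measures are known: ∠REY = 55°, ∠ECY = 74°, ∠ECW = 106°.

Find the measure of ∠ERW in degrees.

∠ERW = 51°

1. ∠RWY = 55°  [same arc YR]
2. ∠RCW = 74°  [vertical angles at C]
3. ∠ERW = 51°  [△WCR]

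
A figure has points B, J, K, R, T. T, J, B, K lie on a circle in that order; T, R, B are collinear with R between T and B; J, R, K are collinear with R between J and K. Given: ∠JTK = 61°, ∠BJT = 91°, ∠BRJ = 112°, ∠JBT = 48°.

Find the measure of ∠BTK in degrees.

1. ∠KRT = 112°  [vertical angles at R]
2. ∠JKT = 48°  [same arc TJ]
3. ∠BTK = 20°  [△TRK]

∠BTK = 20°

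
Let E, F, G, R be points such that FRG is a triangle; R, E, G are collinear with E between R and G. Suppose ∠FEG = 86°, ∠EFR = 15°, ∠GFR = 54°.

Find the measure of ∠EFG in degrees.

∠EFG = 39°

1. ∠FER = 94°  [linear pair at E on RG]
2. ∠ERF = 71°  [△FRE]
3. ∠FRG = 71°  [E on ray RG]
4. ∠FGR = 55°  [△FRG]
5. ∠EGF = 55°  [E on ray GR]
6. ∠EFG = 39°  [△FEG]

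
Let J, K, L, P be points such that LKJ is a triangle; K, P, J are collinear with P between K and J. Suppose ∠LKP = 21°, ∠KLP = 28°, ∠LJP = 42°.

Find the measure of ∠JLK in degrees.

1. ∠JKL = 21°  [P on ray KJ]
2. ∠KJL = 42°  [P on ray JK]
3. ∠JLK = 117°  [△LKJ]

∠JLK = 117°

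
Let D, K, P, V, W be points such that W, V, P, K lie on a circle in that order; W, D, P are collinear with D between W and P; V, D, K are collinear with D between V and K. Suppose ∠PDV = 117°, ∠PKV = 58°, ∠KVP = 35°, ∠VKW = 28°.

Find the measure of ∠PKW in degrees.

∠PKW = 86°

1. ∠VPW = 28°  [△VDP]
2. ∠PWV = 58°  [same arc VP]
3. ∠PVW = 94°  [△WVP]
4. ∠PKW = 86°  [cyclic WVPK, opposite ∠V+∠K]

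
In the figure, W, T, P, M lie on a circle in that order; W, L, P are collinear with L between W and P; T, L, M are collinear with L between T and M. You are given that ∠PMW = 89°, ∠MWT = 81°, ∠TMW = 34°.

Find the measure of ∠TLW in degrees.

1. ∠PTW = 91°  [cyclic WTPM, opposite ∠T+∠M]
2. ∠MTW = 65°  [△WTM]
3. ∠TPW = 34°  [same arc WT]
4. ∠PWT = 55°  [△WTP]
5. ∠TLW = 60°  [△WLT]

∠TLW = 60°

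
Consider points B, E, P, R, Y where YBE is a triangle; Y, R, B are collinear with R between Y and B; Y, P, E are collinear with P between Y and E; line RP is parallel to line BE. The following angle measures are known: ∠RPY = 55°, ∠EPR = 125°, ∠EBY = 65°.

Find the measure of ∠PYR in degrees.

1. ∠BEY = 55°  [RP∥BE, corresponding at P]
2. ∠BYE = 60°  [△YBE]
3. ∠PYR = 60°  [R on YB, P on YE]

∠PYR = 60°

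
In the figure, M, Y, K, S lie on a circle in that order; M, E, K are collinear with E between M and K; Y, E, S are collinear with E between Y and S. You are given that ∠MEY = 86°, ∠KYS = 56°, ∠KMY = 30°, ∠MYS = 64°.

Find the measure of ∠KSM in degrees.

∠KSM = 60°

1. ∠KMS = 56°  [same arc KS]
2. ∠MKS = 64°  [same arc MS]
3. ∠KSM = 60°  [△MKS]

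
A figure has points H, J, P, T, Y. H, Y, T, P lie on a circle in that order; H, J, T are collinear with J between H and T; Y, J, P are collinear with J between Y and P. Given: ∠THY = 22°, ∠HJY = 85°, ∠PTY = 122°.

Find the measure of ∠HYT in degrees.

∠HYT = 109°

1. ∠TPY = 22°  [same arc YT]
2. ∠TJY = 95°  [linear pair at J on HT]
3. ∠PYT = 36°  [△YTP]
4. ∠HTY = 49°  [△YJT]
5. ∠HYT = 109°  [△HYT]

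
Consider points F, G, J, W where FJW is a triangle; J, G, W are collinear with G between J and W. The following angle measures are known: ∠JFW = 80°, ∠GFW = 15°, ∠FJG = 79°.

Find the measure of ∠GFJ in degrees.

1. ∠FJW = 79°  [G on ray JW]
2. ∠FWJ = 21°  [△FJW]
3. ∠FWG = 21°  [G on ray WJ]
4. ∠FGW = 144°  [△FGW]
5. ∠FGJ = 36°  [linear pair at G on JW]
6. ∠GFJ = 65°  [△FJG]

∠GFJ = 65°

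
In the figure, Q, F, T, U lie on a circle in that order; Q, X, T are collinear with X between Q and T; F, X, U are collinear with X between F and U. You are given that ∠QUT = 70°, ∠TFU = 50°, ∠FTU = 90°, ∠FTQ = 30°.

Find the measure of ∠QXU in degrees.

1. ∠TQU = 50°  [same arc TU]
2. ∠FUQ = 30°  [same arc QF]
3. ∠QXU = 100°  [△QXU]

∠QXU = 100°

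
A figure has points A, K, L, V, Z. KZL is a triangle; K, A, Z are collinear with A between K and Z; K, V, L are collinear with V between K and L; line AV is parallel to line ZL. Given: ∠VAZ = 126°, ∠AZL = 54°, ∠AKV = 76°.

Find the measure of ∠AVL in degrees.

∠AVL = 130°

1. ∠KAV = 54°  [linear pair at A on KZ]
2. ∠AVK = 50°  [△KAV]
3. ∠AVL = 130°  [linear pair at V on KL]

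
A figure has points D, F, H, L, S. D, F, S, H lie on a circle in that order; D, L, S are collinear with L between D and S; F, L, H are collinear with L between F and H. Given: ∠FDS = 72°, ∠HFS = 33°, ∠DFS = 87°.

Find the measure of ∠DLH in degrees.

∠DLH = 126°

1. ∠DSF = 21°  [△DFS]
2. ∠HDS = 33°  [same arc SH]
3. ∠DHF = 21°  [same arc DF]
4. ∠DLH = 126°  [△DLH]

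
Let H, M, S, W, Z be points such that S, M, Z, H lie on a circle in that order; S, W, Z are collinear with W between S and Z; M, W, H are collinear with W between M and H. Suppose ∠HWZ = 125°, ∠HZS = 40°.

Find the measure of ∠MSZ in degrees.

1. ∠MWS = 125°  [vertical angles at W]
2. ∠HMS = 40°  [same arc SH]
3. ∠MSZ = 15°  [△SWM]

∠MSZ = 15°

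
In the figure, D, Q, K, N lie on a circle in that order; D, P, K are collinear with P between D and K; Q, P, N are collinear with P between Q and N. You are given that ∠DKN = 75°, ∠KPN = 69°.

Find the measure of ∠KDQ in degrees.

1. ∠DQN = 75°  [same arc DN]
2. ∠DPQ = 69°  [vertical angles at P]
3. ∠KDQ = 36°  [△DPQ]

∠KDQ = 36°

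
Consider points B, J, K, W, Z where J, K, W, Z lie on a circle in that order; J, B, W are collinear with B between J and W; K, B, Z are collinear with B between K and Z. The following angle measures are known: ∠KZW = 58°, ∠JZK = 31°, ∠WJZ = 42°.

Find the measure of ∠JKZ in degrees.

∠JKZ = 49°

1. ∠KJW = 58°  [same arc KW]
2. ∠JWK = 31°  [same arc JK]
3. ∠WKZ = 42°  [same arc WZ]
4. ∠KBW = 107°  [△KBW]
5. ∠JBK = 73°  [linear pair at B on JW]
6. ∠JKZ = 49°  [△JBK]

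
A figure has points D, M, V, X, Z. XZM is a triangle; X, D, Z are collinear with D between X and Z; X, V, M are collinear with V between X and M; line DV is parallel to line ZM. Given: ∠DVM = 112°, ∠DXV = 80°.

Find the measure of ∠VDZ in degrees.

1. ∠DVX = 68°  [linear pair at V on XM]
2. ∠VDX = 32°  [△XDV]
3. ∠VDZ = 148°  [linear pair at D on XZ]

∠VDZ = 148°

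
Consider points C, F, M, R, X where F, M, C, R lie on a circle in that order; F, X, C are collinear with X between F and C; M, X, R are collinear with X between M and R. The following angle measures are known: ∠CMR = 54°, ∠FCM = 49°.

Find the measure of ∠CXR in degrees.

1. ∠CFR = 54°  [same arc CR]
2. ∠FRM = 49°  [same arc FM]
3. ∠FXR = 77°  [△FXR]
4. ∠CXR = 103°  [linear pair at X on FC]

∠CXR = 103°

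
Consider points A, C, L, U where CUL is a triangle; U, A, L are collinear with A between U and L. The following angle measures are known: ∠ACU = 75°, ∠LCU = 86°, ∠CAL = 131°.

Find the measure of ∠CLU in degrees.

1. ∠CAU = 49°  [linear pair at A on UL]
2. ∠AUC = 56°  [△CUA]
3. ∠CUL = 56°  [A on ray UL]
4. ∠CLU = 38°  [△CUL]

∠CLU = 38°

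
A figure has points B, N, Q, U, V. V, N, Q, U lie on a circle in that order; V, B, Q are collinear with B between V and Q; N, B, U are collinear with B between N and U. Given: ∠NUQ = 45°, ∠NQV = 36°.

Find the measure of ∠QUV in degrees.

∠QUV = 81°

1. ∠NVQ = 45°  [same arc NQ]
2. ∠QNV = 99°  [△VNQ]
3. ∠QUV = 81°  [cyclic VNQU, opposite ∠N+∠U]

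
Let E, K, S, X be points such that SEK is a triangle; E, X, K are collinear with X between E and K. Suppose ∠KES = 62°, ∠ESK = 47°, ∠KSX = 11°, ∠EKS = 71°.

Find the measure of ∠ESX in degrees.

∠ESX = 36°

1. ∠SEX = 62°  [X on ray EK]
2. ∠SKX = 71°  [X on ray KE]
3. ∠KXS = 98°  [△SXK]
4. ∠EXS = 82°  [linear pair at X on EK]
5. ∠ESX = 36°  [△SEX]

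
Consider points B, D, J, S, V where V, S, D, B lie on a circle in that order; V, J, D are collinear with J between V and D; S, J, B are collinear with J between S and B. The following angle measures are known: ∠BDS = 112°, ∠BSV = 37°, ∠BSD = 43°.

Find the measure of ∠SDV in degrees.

1. ∠BVS = 68°  [cyclic VSDB, opposite ∠V+∠D]
2. ∠SBV = 75°  [△VSB]
3. ∠SDV = 75°  [same arc VS]

∠SDV = 75°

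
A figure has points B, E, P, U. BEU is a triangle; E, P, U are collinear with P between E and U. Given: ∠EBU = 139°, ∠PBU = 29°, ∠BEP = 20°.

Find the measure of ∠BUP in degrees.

∠BUP = 21°

1. ∠BEU = 20°  [P on ray EU]
2. ∠BUE = 21°  [△BEU]
3. ∠BUP = 21°  [P on ray UE]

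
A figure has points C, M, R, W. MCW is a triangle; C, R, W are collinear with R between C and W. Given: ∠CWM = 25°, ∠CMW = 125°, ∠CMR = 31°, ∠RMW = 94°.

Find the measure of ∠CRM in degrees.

∠CRM = 119°

1. ∠MWR = 25°  [R on ray WC]
2. ∠MRW = 61°  [△MRW]
3. ∠CRM = 119°  [linear pair at R on CW]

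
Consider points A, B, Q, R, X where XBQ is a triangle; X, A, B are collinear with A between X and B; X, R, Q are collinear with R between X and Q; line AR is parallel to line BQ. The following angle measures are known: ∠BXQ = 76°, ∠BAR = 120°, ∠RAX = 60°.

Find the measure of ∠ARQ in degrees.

1. ∠AXR = 76°  [A on XB, R on XQ]
2. ∠ARX = 44°  [△XAR]
3. ∠ARQ = 136°  [linear pair at R on XQ]

∠ARQ = 136°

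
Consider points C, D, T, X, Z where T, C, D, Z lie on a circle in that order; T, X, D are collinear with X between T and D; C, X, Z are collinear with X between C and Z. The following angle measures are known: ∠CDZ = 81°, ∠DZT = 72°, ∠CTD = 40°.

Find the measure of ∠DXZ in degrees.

1. ∠DCT = 108°  [cyclic TCDZ, opposite ∠C+∠Z]
2. ∠CZD = 40°  [same arc CD]
3. ∠CDT = 32°  [△TCD]
4. ∠DCZ = 59°  [△CDZ]
5. ∠CZT = 32°  [same arc TC]
6. ∠DTZ = 59°  [same arc DZ]
7. ∠TXZ = 89°  [△TXZ]
8. ∠DXZ = 91°  [linear pair at X on TD]

∠DXZ = 91°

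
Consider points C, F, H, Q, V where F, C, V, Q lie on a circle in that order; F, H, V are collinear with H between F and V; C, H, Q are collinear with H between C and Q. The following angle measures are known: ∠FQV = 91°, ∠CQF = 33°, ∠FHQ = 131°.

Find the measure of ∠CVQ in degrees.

1. ∠CVF = 33°  [same arc FC]
2. ∠QFV = 16°  [△FHQ]
3. ∠CHV = 131°  [vertical angles at H]
4. ∠QHV = 49°  [linear pair at H on FV]
5. ∠QCV = 16°  [△CHV]
6. ∠FVQ = 73°  [△FVQ]
7. ∠CQV = 58°  [△VHQ]
8. ∠CVQ = 106°  [△CVQ]

∠CVQ = 106°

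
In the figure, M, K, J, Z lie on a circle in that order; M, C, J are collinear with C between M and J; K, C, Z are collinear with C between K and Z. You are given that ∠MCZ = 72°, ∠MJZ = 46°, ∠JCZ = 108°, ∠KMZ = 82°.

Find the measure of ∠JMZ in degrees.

1. ∠MKZ = 46°  [same arc MZ]
2. ∠KZM = 52°  [△MKZ]
3. ∠JMZ = 56°  [△MCZ]

∠JMZ = 56°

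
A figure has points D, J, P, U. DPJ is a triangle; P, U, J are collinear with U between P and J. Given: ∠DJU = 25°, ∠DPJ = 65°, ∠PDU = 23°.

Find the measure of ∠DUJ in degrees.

1. ∠DPU = 65°  [U on ray PJ]
2. ∠DUP = 92°  [△DPU]
3. ∠DUJ = 88°  [linear pair at U on PJ]

∠DUJ = 88°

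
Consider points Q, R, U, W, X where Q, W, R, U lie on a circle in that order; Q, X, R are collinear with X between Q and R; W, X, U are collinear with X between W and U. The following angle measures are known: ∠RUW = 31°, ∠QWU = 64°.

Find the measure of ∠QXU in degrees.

∠QXU = 95°

1. ∠QRU = 64°  [same arc QU]
2. ∠RXU = 85°  [△RXU]
3. ∠QXU = 95°  [linear pair at X on QR]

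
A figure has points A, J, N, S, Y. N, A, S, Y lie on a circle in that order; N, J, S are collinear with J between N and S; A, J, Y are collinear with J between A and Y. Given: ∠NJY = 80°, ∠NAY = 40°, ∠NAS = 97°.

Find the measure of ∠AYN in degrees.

∠AYN = 43°

1. ∠NSY = 40°  [same arc NY]
2. ∠NYS = 83°  [cyclic NASY, opposite ∠A+∠Y]
3. ∠SNY = 57°  [△NSY]
4. ∠AYN = 43°  [△NJY]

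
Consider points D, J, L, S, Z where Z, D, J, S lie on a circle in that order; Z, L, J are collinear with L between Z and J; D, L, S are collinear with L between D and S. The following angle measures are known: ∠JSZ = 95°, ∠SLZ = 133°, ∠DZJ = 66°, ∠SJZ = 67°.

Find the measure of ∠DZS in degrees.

1. ∠JZS = 18°  [△ZJS]
2. ∠DSZ = 29°  [△ZLS]
3. ∠SDZ = 67°  [same arc ZS]
4. ∠DZS = 84°  [△ZDS]

∠DZS = 84°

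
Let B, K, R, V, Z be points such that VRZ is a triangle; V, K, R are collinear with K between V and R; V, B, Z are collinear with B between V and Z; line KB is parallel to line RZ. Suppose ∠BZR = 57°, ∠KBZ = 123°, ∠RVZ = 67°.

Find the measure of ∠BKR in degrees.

∠BKR = 124°

1. ∠KBV = 57°  [linear pair at B on VZ]
2. ∠BVK = 67°  [K on VR, B on VZ]
3. ∠BKV = 56°  [△VKB]
4. ∠BKR = 124°  [linear pair at K on VR]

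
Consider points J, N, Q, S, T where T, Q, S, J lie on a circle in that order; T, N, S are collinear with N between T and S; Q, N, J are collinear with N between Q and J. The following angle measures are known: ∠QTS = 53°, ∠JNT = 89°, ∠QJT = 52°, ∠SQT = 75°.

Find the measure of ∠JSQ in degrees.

1. ∠QJS = 53°  [same arc QS]
2. ∠QST = 52°  [△TQS]
3. ∠QNS = 89°  [vertical angles at N]
4. ∠JQS = 39°  [△QNS]
5. ∠JSQ = 88°  [△QSJ]

∠JSQ = 88°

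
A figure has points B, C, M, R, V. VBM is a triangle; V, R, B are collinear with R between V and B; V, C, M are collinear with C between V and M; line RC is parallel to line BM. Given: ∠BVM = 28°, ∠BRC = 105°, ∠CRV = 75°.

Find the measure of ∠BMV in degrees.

∠BMV = 77°

1. ∠CVR = 28°  [R on VB, C on VM]
2. ∠RCV = 77°  [△VRC]
3. ∠BMV = 77°  [RC∥BM, corresponding at C]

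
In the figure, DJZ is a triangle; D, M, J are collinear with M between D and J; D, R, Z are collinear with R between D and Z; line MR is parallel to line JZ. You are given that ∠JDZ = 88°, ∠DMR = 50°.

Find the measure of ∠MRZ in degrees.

1. ∠MDR = 88°  [M on DJ, R on DZ]
2. ∠DRM = 42°  [△DMR]
3. ∠MRZ = 138°  [linear pair at R on DZ]

∠MRZ = 138°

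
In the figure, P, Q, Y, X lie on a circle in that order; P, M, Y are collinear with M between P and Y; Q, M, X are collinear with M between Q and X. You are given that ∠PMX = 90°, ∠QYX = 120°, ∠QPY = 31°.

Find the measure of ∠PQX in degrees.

∠PQX = 59°

1. ∠QMY = 90°  [vertical angles at M]
2. ∠PMQ = 90°  [linear pair at M on PY]
3. ∠PQX = 59°  [△PMQ]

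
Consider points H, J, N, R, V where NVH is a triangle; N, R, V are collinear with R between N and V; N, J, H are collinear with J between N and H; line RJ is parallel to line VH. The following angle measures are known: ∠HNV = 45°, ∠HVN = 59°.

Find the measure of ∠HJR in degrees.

∠HJR = 104°

1. ∠NHV = 76°  [△NVH]
2. ∠NJR = 76°  [RJ∥VH, corresponding at J]
3. ∠HJR = 104°  [linear pair at J on NH]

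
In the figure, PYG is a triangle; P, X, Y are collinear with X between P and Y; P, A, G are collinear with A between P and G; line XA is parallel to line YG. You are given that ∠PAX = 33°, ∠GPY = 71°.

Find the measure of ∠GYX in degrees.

∠GYX = 76°

1. ∠PGY = 33°  [XA∥YG, corresponding at A]
2. ∠GYP = 76°  [△PYG]
3. ∠GYX = 76°  [X on ray YP]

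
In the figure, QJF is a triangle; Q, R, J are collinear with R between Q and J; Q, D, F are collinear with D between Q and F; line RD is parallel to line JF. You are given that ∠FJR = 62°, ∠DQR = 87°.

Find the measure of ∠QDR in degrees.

∠QDR = 31°

1. ∠FJQ = 62°  [R on ray JQ]
2. ∠FQJ = 87°  [R on QJ, D on QF]
3. ∠JFQ = 31°  [△QJF]
4. ∠QDR = 31°  [RD∥JF, corresponding at D]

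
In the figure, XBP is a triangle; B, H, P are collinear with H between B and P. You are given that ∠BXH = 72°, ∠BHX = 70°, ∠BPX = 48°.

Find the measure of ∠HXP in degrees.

∠HXP = 22°

1. ∠PHX = 110°  [linear pair at H on BP]
2. ∠HPX = 48°  [H on ray PB]
3. ∠HXP = 22°  [△XHP]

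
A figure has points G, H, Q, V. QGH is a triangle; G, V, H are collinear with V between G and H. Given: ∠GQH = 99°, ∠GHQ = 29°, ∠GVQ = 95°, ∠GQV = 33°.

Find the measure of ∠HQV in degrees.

∠HQV = 66°

1. ∠QHV = 29°  [V on ray HG]
2. ∠HVQ = 85°  [linear pair at V on GH]
3. ∠HQV = 66°  [△QVH]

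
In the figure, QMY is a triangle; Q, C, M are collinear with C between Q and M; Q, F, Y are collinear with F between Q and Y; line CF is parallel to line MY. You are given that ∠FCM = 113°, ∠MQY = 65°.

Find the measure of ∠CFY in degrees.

1. ∠FCQ = 67°  [linear pair at C on QM]
2. ∠CQF = 65°  [C on QM, F on QY]
3. ∠CFQ = 48°  [△QCF]
4. ∠CFY = 132°  [linear pair at F on QY]

∠CFY = 132°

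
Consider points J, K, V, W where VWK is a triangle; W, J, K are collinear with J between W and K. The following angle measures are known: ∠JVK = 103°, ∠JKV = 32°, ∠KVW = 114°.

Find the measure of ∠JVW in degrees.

1. ∠KJV = 45°  [△VJK]
2. ∠VKW = 32°  [J on ray KW]
3. ∠KWV = 34°  [△VWK]
4. ∠VJW = 135°  [linear pair at J on WK]
5. ∠JWV = 34°  [J on ray WK]
6. ∠JVW = 11°  [△VWJ]

∠JVW = 11°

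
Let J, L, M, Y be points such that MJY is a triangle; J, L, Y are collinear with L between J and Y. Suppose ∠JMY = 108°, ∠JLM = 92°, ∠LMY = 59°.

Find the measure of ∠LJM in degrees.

1. ∠MLY = 88°  [linear pair at L on JY]
2. ∠LYM = 33°  [△MLY]
3. ∠JYM = 33°  [L on ray YJ]
4. ∠MJY = 39°  [△MJY]
5. ∠LJM = 39°  [L on ray JY]

∠LJM = 39°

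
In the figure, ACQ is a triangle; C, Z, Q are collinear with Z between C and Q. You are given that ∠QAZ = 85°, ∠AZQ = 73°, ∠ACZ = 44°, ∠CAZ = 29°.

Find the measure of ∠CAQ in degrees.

1. ∠AQZ = 22°  [△AZQ]
2. ∠ACQ = 44°  [Z on ray CQ]
3. ∠AQC = 22°  [Z on ray QC]
4. ∠CAQ = 114°  [△ACQ]

∠CAQ = 114°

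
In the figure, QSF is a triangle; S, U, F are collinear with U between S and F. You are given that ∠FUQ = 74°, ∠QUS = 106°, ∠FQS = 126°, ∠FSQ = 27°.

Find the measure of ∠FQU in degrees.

1. ∠QFS = 27°  [△QSF]
2. ∠QFU = 27°  [U on ray FS]
3. ∠FQU = 79°  [△QUF]

∠FQU = 79°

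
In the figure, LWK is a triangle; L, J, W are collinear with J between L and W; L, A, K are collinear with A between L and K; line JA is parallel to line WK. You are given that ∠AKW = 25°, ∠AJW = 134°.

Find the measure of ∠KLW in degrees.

∠KLW = 109°

1. ∠LKW = 25°  [A on ray KL]
2. ∠AJL = 46°  [linear pair at J on LW]
3. ∠JAL = 25°  [JA∥WK, corresponding at A]
4. ∠ALJ = 109°  [△LJA]
5. ∠KLW = 109°  [J on LW, A on LK]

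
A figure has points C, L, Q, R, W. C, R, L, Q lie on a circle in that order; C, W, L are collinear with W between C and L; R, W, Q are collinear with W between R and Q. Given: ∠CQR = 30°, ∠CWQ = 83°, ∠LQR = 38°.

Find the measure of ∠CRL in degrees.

∠CRL = 112°

1. ∠CLR = 30°  [same arc CR]
2. ∠LCR = 38°  [same arc RL]
3. ∠CRL = 112°  [△CRL]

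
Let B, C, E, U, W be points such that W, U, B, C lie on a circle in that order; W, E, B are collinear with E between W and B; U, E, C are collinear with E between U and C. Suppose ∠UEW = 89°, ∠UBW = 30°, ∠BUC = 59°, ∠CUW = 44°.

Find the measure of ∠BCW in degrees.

1. ∠BWU = 47°  [△WEU]
2. ∠BUW = 103°  [△WUB]
3. ∠BCW = 77°  [cyclic WUBC, opposite ∠U+∠C]

∠BCW = 77°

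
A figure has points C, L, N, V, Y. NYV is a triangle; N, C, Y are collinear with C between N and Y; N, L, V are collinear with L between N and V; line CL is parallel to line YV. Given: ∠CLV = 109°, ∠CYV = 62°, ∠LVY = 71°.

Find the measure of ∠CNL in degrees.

1. ∠NYV = 62°  [C on ray YN]
2. ∠NVY = 71°  [L on ray VN]
3. ∠VNY = 47°  [△NYV]
4. ∠CNL = 47°  [C on NY, L on NV]

∠CNL = 47°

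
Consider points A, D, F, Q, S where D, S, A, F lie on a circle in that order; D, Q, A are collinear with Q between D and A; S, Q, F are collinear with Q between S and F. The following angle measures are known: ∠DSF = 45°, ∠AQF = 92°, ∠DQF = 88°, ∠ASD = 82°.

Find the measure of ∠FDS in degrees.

∠FDS = 80°

1. ∠DAF = 45°  [same arc DF]
2. ∠AFD = 98°  [cyclic DSAF, opposite ∠S+∠F]
3. ∠ADF = 37°  [△DAF]
4. ∠DFS = 55°  [△DQF]
5. ∠FDS = 80°  [△DSF]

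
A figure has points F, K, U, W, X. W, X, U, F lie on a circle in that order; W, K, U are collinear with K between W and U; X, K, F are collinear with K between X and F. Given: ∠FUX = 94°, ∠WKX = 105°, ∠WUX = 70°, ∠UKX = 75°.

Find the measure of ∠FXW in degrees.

1. ∠FWX = 86°  [cyclic WXUF, opposite ∠W+∠U]
2. ∠WFX = 70°  [same arc WX]
3. ∠FXW = 24°  [△WXF]

∠FXW = 24°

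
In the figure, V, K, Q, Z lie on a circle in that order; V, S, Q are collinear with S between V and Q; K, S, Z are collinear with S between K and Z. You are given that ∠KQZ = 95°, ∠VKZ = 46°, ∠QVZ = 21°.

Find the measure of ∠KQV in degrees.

1. ∠KVZ = 85°  [cyclic VKQZ, opposite ∠V+∠Q]
2. ∠KZV = 49°  [△VKZ]
3. ∠KQV = 49°  [same arc VK]

∠KQV = 49°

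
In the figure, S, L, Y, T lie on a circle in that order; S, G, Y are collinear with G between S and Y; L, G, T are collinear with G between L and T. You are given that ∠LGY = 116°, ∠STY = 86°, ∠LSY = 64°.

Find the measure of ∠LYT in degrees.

∠LYT = 74°

1. ∠SLY = 94°  [cyclic SLYT, opposite ∠L+∠T]
2. ∠LTY = 64°  [same arc LY]
3. ∠LYS = 22°  [△SLY]
4. ∠TLY = 42°  [△LGY]
5. ∠LYT = 74°  [△LYT]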